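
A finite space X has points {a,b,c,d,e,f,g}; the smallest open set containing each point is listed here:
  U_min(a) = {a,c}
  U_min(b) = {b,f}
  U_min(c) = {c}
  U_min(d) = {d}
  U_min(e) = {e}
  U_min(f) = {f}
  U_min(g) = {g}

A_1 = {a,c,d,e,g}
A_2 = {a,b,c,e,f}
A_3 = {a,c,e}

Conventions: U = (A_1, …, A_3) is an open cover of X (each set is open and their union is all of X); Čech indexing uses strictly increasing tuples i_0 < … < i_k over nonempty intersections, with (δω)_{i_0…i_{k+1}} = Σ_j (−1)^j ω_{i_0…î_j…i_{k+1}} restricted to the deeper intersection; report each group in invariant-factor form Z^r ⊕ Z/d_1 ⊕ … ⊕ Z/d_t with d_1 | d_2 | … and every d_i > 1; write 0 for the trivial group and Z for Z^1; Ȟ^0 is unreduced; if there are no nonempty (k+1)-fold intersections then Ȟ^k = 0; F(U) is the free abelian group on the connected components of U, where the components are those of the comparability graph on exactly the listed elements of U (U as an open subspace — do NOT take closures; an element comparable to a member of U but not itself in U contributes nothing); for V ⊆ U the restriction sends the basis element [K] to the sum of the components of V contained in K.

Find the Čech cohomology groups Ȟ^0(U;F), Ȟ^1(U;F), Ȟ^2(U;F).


nerve of the cover:
  A12={a,c,e} A13={a,c,e} A23={a,c,e}
  A123={a,c,e}
components per intersection:
  A1: {a,c} {d} {e} {g}
  A2: {a,c} {b,f} {e}
  A3: {a,c} {e}
  A12: {a,c} {e}
  A13: {a,c} {e}
  A23: {a,c} {e}
  A123: {a,c} {e}
C dims 9,6,2; δ0: rk 4, SNF 1^4; δ1: rk 2, SNF 1^2
Ȟ^0 = (9 − 4) − 0 = 5, so Ȟ^0 ≅ Z^5
Ȟ^1 = (6 − 2) − 4 = 0, so Ȟ^1 ≅ 0
Ȟ^2 = (2 − 0) − 2 = 0, so Ȟ^2 ≅ 0

Ȟ^0 = Z^5,  Ȟ^1 = 0,  Ȟ^2 = 0


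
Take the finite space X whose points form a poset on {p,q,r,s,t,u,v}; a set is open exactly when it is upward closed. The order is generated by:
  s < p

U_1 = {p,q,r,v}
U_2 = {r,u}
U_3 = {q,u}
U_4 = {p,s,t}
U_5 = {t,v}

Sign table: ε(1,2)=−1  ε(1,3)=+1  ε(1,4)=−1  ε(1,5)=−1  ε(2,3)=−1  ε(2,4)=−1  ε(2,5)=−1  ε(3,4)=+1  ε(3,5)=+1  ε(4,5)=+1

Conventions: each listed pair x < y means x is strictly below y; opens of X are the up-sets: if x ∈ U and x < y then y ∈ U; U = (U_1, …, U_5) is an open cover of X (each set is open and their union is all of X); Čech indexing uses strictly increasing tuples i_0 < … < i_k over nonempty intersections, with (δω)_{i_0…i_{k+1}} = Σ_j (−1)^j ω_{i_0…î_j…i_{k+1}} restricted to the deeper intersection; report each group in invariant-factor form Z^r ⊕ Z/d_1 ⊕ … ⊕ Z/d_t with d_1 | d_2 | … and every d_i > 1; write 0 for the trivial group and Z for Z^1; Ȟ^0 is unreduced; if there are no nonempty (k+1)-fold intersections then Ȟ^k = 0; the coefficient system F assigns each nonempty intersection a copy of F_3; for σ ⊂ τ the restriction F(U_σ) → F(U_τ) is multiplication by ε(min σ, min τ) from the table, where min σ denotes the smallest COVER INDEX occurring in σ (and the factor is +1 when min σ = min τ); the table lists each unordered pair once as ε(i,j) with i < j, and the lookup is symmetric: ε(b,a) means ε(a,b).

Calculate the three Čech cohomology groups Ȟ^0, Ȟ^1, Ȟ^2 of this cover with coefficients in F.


Ȟ^0 = Z/3; Ȟ^1 = Z/3 ⊕ Z/3; Ȟ^2 = 0

cover nerve:
  U12={r} U13={q} U14={p} U15={v} U23={u} U45={t}
C dims 5,6; δ0: rk_F3 4
Ȟ^0: (5−4)−0=1 ⇒ Z/3
Ȟ^1: (6−0)−4=2 ⇒ Z/3 ⊕ Z/3
Ȟ^2: (0−0)−0=0 ⇒ 0


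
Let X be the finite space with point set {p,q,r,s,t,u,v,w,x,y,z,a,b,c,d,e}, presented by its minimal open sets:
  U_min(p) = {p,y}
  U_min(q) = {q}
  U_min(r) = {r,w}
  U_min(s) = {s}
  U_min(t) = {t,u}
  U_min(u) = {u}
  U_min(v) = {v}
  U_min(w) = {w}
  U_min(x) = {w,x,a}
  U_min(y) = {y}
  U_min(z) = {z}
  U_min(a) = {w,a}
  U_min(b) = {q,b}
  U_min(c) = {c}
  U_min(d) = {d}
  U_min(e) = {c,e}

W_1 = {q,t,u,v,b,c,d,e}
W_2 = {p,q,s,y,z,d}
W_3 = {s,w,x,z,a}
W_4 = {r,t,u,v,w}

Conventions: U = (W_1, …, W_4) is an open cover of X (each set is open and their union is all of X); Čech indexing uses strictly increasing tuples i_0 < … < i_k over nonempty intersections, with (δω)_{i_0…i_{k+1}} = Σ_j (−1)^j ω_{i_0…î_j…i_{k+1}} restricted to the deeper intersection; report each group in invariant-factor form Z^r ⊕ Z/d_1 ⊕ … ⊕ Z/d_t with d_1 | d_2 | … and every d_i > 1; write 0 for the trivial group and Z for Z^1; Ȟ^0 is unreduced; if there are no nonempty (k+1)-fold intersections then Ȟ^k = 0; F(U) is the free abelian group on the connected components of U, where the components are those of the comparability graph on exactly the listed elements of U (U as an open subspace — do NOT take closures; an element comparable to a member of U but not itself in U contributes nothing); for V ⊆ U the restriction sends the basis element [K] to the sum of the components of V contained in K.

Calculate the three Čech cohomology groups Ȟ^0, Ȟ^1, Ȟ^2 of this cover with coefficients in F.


nonempty overlaps:
  W12={q,d} W14={t,u,v} W23={s,z} W34={w}
components per intersection:
  W1: {q,b} {t,u} {v} {c,e} {d}
  W2: {p,y} {q} {s} {z} {d}
  W3: {s} {w,x,a} {z}
  W4: {r,w} {t,u} {v}
  W12: {q} {d}
  W14: {t,u} {v}
  W23: {s} {z}
  W34: {w}
C dims 16,7; δ0: rk 7, SNF 1^7
degree 0: 16−7−0 = 9 → Ȟ^0 ≅ Z^9
degree 1: 7−0−7 = 0 → Ȟ^1 ≅ 0
degree 2: 0−0−0 = 0 → Ȟ^2 ≅ 0

Ȟ^0(U;F) ≅ Z^9, Ȟ^1(U;F) ≅ 0 and Ȟ^2(U;F) ≅ 0


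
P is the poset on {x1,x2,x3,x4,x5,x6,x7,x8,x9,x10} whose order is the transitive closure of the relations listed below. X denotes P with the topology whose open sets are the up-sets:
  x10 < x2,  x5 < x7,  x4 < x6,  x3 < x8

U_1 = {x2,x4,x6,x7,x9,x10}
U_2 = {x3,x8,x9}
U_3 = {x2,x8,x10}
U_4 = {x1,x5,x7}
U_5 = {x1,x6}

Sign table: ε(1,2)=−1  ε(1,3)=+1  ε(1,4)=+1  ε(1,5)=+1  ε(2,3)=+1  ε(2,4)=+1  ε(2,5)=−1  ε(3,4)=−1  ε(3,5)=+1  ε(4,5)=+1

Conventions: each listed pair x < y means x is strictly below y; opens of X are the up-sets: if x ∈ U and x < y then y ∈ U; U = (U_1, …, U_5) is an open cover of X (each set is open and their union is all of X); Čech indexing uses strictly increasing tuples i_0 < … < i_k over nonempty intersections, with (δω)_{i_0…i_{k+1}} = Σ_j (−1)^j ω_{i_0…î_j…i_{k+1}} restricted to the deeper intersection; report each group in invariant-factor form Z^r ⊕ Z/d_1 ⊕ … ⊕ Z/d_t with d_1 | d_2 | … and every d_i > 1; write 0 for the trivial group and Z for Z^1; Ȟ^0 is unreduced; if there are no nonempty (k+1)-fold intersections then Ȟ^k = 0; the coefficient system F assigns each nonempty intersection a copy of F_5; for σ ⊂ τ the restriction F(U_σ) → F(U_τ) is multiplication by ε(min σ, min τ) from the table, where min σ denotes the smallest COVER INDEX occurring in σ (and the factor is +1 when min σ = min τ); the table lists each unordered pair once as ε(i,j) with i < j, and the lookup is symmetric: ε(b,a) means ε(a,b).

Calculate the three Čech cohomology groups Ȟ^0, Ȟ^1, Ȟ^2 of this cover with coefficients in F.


nerve of the cover:
  U12={x9} U13={x2,x10} U14={x7} U15={x6} U23={x8} U45={x1}
C dims 5,6; δ0: rk_F5 5
Ȟ^0 = (5 − 5) − 0 = 0, so Ȟ^0 ≅ 0
Ȟ^1 = (6 − 0) − 5 = 1, so Ȟ^1 ≅ Z/5
Ȟ^2 = (0 − 0) − 0 = 0, so Ȟ^2 ≅ 0

Ȟ^0(U;F) ≅ 0, Ȟ^1(U;F) ≅ Z/5, Ȟ^2(U;F) ≅ 0


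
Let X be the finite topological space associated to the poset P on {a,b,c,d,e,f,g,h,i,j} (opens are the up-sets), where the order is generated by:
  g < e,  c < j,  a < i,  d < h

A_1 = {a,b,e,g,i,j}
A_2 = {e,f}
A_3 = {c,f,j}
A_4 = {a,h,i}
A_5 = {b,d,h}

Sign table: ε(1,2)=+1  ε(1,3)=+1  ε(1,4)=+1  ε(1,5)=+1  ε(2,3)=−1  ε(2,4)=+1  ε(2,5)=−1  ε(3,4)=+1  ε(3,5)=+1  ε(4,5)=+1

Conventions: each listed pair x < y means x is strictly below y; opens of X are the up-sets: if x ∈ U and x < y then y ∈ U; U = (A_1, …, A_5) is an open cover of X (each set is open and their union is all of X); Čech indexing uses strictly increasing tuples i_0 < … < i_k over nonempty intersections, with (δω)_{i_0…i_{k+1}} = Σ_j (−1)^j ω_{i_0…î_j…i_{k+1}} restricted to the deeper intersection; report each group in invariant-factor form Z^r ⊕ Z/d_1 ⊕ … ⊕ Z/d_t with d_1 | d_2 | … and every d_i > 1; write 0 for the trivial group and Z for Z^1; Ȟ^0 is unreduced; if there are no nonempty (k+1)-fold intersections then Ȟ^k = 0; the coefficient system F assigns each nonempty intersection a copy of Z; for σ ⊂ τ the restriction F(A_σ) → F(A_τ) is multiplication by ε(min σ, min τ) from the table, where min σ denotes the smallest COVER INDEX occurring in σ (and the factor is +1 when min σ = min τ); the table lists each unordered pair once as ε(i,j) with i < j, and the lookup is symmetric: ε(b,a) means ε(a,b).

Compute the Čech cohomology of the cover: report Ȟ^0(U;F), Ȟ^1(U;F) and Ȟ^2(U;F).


Ȟ^0 ≅ 0; Ȟ^1 ≅ Z ⊕ Z/2; Ȟ^2 ≅ 0

nerve simplices:
  A12={e} A13={j} A14={a,i} A15={b} A23={f} A45={h}
C dims 5,6; δ0: rk 5, SNF 1^4·2
degree 0: 5−5−0 = 0 → Ȟ^0 ≅ 0
degree 1: 6−0−5 = 1 plus torsion [2] → Ȟ^1 ≅ Z ⊕ Z/2
degree 2: 0−0−0 = 0 → Ȟ^2 ≅ 0


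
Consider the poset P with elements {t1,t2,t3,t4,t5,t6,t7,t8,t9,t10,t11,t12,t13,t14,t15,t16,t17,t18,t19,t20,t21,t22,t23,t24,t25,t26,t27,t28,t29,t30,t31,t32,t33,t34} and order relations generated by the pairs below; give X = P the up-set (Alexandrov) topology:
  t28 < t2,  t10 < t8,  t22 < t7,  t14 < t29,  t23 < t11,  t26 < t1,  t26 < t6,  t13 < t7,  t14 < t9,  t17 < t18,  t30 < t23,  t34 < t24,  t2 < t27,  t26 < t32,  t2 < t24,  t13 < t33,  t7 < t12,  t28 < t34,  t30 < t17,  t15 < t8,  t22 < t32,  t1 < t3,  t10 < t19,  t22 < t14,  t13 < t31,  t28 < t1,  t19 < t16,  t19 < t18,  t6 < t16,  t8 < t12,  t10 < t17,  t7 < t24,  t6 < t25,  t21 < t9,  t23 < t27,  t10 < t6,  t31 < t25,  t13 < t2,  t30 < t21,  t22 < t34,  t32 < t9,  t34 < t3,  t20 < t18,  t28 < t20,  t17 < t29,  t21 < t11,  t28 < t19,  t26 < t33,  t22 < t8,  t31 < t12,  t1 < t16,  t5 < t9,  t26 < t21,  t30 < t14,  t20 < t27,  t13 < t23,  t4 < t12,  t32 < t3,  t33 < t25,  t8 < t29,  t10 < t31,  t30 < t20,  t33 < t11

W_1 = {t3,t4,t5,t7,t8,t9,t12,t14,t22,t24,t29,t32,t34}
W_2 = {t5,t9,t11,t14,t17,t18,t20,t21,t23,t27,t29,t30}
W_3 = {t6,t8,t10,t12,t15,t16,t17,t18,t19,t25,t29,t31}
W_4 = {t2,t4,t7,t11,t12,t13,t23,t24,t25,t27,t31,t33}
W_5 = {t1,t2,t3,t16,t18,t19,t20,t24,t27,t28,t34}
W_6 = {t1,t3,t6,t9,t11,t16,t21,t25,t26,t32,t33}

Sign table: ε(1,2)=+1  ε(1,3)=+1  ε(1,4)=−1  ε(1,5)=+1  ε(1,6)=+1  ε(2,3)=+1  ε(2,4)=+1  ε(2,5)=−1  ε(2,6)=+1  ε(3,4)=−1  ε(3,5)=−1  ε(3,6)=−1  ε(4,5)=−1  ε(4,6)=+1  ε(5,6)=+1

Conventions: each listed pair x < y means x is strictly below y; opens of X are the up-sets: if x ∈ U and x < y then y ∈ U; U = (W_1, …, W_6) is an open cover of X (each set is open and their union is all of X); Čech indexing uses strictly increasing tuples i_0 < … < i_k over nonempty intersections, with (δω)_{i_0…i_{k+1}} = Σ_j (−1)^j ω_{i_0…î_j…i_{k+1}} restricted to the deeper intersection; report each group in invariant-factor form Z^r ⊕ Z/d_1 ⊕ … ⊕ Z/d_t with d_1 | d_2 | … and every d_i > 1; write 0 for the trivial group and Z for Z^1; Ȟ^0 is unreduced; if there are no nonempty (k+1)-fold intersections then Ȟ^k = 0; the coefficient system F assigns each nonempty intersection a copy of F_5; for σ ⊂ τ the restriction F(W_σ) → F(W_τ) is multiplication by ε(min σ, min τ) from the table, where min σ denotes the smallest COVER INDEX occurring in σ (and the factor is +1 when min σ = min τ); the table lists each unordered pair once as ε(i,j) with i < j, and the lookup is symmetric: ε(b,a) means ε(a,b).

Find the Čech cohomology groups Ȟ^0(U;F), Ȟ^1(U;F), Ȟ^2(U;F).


Ȟ^0 ≅ 0; Ȟ^1 ≅ 0; Ȟ^2 ≅ Z/5

nerve simplices:
  W12={t5,t9,t14,t29} W13={t8,t12,t29} W14={t4,t7,t12,t24} W15={t3,t24,t34} W16={t3,t9,t32} W23={t17,t18,t29} W24={t11,t23,t27} W25={t18,t20,t27} W26={t9,t11,t21} W34={t12,t25,t31} W35={t16,t18,t19} W36={t6,t16,t25} W45={t2,t24,t27} W46={t11,t25,t33} W56={t1,t3,t16}
  W123={t29} W126={t9} W134={t12} W145={t24} W156={t3} W235={t18} W245={t27} W246={t11} W346={t25} W356={t16}
C dims 6,15,10; δ0: rk_F5 6; δ1: rk_F5 9
degree 0: 6−6−0 = 0 → Ȟ^0 ≅ 0
degree 1: 15−9−6 = 0 → Ȟ^1 ≅ 0
degree 2: 10−0−9 = 1 → Ȟ^2 ≅ Z/5


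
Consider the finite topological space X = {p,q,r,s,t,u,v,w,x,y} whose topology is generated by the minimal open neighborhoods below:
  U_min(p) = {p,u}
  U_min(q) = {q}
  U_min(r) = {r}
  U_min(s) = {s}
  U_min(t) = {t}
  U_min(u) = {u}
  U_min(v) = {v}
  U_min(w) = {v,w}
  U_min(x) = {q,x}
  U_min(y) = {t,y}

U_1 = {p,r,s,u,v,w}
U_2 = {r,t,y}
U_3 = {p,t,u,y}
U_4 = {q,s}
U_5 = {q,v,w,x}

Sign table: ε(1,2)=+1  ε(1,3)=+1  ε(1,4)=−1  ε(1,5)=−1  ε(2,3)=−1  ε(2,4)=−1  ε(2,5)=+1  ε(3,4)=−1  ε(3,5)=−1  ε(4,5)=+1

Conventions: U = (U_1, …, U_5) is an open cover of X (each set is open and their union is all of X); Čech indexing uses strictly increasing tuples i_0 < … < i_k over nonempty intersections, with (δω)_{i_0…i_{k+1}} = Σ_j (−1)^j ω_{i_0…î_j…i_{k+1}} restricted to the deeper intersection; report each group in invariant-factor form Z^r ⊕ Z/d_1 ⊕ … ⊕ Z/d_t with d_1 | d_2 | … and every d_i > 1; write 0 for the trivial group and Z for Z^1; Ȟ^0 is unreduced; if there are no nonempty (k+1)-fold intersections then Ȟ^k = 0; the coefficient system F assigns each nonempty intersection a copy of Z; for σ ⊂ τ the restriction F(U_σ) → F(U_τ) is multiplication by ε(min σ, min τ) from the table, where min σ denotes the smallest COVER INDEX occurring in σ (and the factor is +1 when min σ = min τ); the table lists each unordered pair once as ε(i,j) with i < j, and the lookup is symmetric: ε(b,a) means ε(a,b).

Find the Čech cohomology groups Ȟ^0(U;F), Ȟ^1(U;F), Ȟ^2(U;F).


nonempty overlaps:
  U12={r} U13={p,u} U14={s} U15={v,w} U23={t,y} U45={q}
C dims 5,6; δ0: rk 5, SNF 1^4·2
degree 0: 5−5−0 = 0 → Ȟ^0 ≅ 0
degree 1: 6−0−5 = 1 plus torsion [2] → Ȟ^1 ≅ Z ⊕ Z/2
degree 2: 0−0−0 = 0 → Ȟ^2 ≅ 0

Ȟ^0(U;F) ≅ 0,  Ȟ^1(U;F) ≅ Z ⊕ Z/2,  Ȟ^2(U;F) ≅ 0


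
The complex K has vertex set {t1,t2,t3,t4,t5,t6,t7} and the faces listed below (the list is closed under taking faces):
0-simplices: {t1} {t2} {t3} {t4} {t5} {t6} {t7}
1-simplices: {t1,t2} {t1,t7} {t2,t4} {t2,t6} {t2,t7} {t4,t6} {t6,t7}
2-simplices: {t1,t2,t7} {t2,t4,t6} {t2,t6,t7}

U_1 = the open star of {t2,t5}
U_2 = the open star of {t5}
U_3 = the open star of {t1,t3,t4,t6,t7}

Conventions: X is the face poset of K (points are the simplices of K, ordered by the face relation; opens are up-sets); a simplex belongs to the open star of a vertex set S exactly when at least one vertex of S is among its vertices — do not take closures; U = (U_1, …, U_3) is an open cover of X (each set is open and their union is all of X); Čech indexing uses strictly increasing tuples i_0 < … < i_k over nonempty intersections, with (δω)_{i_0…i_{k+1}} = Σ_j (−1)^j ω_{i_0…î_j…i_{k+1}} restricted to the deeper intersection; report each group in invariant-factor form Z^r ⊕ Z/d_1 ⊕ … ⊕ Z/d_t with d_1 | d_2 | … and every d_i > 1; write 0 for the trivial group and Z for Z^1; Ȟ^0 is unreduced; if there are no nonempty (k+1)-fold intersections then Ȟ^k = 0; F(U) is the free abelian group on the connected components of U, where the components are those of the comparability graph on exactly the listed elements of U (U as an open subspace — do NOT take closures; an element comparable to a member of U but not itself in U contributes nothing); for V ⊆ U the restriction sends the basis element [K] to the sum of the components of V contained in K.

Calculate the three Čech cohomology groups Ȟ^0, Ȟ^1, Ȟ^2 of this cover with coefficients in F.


cover nerve:
  U1={{t2},{t5},{t1,t2},{t2,t4},{t2,t6},{t2,t7},{t1,t2,t7},{t2,t4,t6},{t2,t6,t7}} U2={{t5}} U3={{t1},{t3},{t4},{t6},{t7},{t1,t2},{t1,t7},{t2,t4},{t2,t6},{t2,t7},{t4,t6},{t6,t7},{t1,t2,t7},{t2,t4,t6},{t2,t6,t7}}
  U12={{t5}} U13={{t1,t2},{t2,t4},{t2,t6},{t2,t7},{t1,t2,t7},{t2,t4,t6},{t2,t6,t7}}
components per intersection:
  U1: {{t2},{t1,t2},{t2,t4},{t2,t6},{t2,t7},{t1,t2,t7},{t2,t4,t6},{t2,t6,t7}} {{t5}}
  U2: {{t5}}
  U3: {{t1},{t4},{t6},{t7},{t1,t2},{t1,t7},{t2,t4},{t2,t6},{t2,t7},{t4,t6},{t6,t7},{t1,t2,t7},{t2,t4,t6},{t2,t6,t7}} {{t3}}
  U12: {{t5}}
  U13: {{t1,t2},{t2,t4},{t2,t6},{t2,t7},{t1,t2,t7},{t2,t4,t6},{t2,t6,t7}}
C dims 5,2; δ0: rk 2, SNF 1^2
Ȟ^0: (5−2)−0=3 ⇒ Z^3
Ȟ^1: (2−0)−2=0 ⇒ 0
Ȟ^2: (0−0)−0=0 ⇒ 0

Ȟ^0 ≅ Z^3; Ȟ^1 ≅ 0; Ȟ^2 ≅ 0


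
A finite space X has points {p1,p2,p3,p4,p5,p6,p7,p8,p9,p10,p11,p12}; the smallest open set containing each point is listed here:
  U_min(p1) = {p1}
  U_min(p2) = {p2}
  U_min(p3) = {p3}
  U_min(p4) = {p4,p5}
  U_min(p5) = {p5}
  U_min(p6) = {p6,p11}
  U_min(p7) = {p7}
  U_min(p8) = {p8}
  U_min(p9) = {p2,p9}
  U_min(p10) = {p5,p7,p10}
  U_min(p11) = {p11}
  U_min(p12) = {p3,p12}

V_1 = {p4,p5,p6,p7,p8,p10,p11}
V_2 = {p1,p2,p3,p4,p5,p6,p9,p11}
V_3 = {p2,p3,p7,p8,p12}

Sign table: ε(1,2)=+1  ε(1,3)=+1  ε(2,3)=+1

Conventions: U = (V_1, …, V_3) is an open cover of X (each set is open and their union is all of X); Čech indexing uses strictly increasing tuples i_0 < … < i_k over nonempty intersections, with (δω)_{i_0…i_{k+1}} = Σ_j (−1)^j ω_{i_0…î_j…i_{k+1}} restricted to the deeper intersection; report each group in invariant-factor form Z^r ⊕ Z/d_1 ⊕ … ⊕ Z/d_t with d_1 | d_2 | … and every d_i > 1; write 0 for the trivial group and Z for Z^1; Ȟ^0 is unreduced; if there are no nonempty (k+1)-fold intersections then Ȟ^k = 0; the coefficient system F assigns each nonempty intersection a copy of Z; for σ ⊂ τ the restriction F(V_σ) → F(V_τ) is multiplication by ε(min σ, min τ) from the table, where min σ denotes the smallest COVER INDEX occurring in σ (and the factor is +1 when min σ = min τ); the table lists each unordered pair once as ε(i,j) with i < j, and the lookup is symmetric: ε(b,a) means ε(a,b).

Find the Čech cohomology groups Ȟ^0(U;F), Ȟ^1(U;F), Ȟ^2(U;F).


Ȟ^0 = Z, Ȟ^1 = Z and Ȟ^2 = 0

nerve of the cover:
  V12={p4,p5,p6,p11} V13={p7,p8} V23={p2,p3}
C dims 3,3; δ0: rk 2, SNF 1^2
Ȟ^0 = (3 − 2) − 0 = 1, so Ȟ^0 ≅ Z
Ȟ^1 = (3 − 0) − 2 = 1, so Ȟ^1 ≅ Z
Ȟ^2 = (0 − 0) − 0 = 0, so Ȟ^2 ≅ 0


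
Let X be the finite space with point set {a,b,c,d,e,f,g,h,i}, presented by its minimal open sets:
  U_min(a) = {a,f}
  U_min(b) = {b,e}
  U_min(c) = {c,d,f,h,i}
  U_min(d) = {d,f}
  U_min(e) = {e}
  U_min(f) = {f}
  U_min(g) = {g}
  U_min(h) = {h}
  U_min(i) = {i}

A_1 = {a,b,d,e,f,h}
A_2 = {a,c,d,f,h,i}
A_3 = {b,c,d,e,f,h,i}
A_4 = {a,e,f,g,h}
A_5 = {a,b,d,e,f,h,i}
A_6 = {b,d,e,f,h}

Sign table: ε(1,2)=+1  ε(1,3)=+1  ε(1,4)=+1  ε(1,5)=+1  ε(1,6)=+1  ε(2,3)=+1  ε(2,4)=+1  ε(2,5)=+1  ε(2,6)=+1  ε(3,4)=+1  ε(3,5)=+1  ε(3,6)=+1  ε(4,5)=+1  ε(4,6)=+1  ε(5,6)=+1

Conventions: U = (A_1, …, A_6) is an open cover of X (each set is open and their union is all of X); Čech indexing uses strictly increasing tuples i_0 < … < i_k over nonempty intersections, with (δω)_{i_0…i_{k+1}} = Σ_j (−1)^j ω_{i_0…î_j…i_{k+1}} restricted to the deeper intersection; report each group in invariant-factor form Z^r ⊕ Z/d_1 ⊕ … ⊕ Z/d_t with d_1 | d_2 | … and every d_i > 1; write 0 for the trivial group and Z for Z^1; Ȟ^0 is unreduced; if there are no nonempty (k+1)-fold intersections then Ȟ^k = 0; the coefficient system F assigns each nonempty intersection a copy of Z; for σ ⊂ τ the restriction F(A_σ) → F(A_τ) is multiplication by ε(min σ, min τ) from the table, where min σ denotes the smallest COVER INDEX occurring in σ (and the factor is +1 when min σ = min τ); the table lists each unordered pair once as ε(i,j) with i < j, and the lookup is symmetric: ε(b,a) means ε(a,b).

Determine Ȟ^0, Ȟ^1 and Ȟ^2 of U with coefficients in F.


nonempty intersections:
  A12={a,d,f,h} A13={b,d,e,f,h} A14={a,e,f,h} A15={a,b,d,e,f,h} A16={b,d,e,f,h} A23={c,d,f,h,i} A24={a,f,h} A25={a,d,f,h,i} A26={d,f,h} A34={e,f,h} A35={b,d,e,f,h,i} A36={b,d,e,f,h} A45={a,e,f,h} A46={e,f,h} A56={b,d,e,f,h}
  A123={d,f,h} A124={a,f,h} A125={a,d,f,h} A126={d,f,h} A134={e,f,h} A135={b,d,e,f,h} A136={b,d,e,f,h} A145={a,e,f,h} A146={e,f,h} A156={b,d,e,f,h} A234={f,h} A235={d,f,h,i} A236={d,f,h} A245={a,f,h} A246={f,h} A256={d,f,h} A345={e,f,h} A346={e,f,h} A356={b,d,e,f,h} A456={e,f,h}
  A1234={f,h} A1235={d,f,h} A1236={d,f,h} A1245={a,f,h} A1246={f,h} A1256={d,f,h} A1345={e,f,h} A1346={e,f,h} A1356={b,d,e,f,h} A1456={e,f,h} A2345={f,h} A2346={f,h} A2356={d,f,h} A2456={f,h} A3456={e,f,h}
  A12345={f,h} A12346={f,h} A12356={d,f,h} A12456={f,h} A13456={e,f,h} A23456={f,h}
  A123456={f,h}
C dims 6,15,20,15; δ0: rk 5, SNF 1^5; δ1: rk 10, SNF 1^10; δ2: rk 10, SNF 1^10
Ȟ^0: (6−5)−0=1 ⇒ Z
Ȟ^1: (15−10)−5=0 ⇒ 0
Ȟ^2: (20−10)−10=0 ⇒ 0

Ȟ^0 = Z, Ȟ^1 = 0, Ȟ^2 = 0


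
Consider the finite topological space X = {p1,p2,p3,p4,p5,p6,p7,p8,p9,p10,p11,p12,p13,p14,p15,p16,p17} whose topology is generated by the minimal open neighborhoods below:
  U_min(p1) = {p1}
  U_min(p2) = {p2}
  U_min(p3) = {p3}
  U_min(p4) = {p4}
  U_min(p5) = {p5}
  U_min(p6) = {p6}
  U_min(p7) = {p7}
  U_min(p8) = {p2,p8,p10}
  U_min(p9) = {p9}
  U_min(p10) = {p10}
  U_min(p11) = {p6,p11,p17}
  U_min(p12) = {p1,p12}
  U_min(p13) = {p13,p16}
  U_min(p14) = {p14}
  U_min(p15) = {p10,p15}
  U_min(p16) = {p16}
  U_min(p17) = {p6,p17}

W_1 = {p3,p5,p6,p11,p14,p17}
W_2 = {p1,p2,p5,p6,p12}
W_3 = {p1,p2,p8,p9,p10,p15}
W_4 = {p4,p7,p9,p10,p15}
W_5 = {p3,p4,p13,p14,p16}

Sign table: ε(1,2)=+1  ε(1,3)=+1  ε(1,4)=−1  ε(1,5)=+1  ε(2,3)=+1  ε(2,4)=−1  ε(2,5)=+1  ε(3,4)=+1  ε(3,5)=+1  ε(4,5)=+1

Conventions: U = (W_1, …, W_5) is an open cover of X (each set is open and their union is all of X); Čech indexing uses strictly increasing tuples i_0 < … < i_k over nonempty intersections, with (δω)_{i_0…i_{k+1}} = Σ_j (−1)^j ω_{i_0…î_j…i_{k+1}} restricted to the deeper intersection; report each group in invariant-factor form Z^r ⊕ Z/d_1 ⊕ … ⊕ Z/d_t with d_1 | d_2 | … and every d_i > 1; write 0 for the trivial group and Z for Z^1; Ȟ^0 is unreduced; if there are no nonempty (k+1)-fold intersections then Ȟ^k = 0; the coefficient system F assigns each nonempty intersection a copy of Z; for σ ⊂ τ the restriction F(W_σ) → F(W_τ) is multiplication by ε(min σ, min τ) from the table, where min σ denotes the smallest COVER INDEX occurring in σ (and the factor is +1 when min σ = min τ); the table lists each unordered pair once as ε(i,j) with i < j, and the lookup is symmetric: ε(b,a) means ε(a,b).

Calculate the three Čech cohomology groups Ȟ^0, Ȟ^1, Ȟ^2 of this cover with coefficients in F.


nerve simplices:
  W12={p5,p6} W15={p3,p14} W23={p1,p2} W34={p9,p10,p15} W45={p4}
C dims 5,5; δ0: rk 4, SNF 1^4
degree 0: 5−4−0 = 1 → Ȟ^0 ≅ Z
degree 1: 5−0−4 = 1 → Ȟ^1 ≅ Z
degree 2: 0−0−0 = 0 → Ȟ^2 ≅ 0

Ȟ^0 = Z, Ȟ^1 = Z and Ȟ^2 = 0


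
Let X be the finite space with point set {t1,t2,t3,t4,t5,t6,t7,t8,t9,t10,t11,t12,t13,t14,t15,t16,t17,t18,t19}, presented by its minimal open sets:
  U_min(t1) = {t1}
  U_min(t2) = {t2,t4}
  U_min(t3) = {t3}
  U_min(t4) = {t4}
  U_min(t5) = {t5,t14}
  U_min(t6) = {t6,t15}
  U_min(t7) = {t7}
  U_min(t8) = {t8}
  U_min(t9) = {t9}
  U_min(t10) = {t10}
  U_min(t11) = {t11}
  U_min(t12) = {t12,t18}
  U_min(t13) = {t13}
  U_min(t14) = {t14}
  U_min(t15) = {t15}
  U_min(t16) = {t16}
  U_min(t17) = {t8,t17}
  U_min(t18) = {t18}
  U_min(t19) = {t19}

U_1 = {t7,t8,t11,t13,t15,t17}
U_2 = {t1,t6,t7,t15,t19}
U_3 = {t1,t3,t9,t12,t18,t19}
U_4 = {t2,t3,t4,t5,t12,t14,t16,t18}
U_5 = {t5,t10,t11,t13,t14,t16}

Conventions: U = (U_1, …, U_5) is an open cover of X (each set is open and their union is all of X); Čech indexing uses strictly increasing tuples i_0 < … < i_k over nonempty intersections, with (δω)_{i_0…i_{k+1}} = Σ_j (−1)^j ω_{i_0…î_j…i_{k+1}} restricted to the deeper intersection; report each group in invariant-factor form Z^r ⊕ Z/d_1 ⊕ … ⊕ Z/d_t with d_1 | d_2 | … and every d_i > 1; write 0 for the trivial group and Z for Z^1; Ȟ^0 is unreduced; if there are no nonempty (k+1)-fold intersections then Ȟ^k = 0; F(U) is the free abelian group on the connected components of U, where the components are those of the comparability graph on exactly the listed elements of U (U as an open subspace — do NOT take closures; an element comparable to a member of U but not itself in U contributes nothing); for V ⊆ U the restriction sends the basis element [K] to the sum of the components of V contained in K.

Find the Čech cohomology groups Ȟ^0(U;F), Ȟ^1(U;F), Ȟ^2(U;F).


Ȟ^0 = Z^14; Ȟ^1 = 0; Ȟ^2 = 0

intersection data:
  U12={t7,t15} U15={t11,t13} U23={t1,t19} U34={t3,t12,t18} U45={t5,t14,t16}
components per intersection:
  U1: {t7} {t8,t17} {t11} {t13} {t15}
  U2: {t1} {t6,t15} {t7} {t19}
  U3: {t1} {t3} {t9} {t12,t18} {t19}
  U4: {t2,t4} {t3} {t5,t14} {t12,t18} {t16}
  U5: {t5,t14} {t10} {t11} {t13} {t16}
  U12: {t7} {t15}
  U15: {t11} {t13}
  U23: {t1} {t19}
  U34: {t3} {t12,t18}
  U45: {t5,t14} {t16}
C dims 24,10; δ0: rk 10, SNF 1^10
Ȟ^0 = (24 − 10) − 0 = 14, so Ȟ^0 ≅ Z^14
Ȟ^1 = (10 − 0) − 10 = 0, so Ȟ^1 ≅ 0
Ȟ^2 = (0 − 0) − 0 = 0, so Ȟ^2 ≅ 0


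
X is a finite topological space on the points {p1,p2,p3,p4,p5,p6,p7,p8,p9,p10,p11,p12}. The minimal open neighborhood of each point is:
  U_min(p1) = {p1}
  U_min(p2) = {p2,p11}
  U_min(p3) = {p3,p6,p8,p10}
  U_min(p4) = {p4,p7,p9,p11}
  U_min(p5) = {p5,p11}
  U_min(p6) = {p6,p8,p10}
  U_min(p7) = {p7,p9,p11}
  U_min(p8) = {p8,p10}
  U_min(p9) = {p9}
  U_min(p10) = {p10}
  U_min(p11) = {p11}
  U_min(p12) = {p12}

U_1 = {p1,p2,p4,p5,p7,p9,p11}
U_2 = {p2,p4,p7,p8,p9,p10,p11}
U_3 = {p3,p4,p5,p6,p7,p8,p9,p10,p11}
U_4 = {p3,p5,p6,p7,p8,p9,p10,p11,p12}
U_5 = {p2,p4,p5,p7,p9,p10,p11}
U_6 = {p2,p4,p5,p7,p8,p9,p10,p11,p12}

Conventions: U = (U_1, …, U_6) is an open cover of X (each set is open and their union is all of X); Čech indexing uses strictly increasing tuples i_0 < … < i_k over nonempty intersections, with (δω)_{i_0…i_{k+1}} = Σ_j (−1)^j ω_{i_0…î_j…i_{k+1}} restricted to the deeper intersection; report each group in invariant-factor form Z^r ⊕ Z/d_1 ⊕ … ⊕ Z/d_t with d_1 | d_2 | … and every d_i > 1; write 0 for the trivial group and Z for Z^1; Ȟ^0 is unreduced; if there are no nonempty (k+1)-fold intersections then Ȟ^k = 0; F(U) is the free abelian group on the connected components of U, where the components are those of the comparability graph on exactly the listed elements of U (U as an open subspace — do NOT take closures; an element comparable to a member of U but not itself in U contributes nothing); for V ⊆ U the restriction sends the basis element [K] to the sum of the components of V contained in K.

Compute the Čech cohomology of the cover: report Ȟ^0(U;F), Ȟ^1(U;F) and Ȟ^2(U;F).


nerve of the cover:
  U12={p2,p4,p7,p9,p11} U13={p4,p5,p7,p9,p11} U14={p5,p7,p9,p11} U15={p2,p4,p5,p7,p9,p11} U16={p2,p4,p5,p7,p9,p11} U23={p4,p7,p8,p9,p10,p11} U24={p7,p8,p9,p10,p11} U25={p2,p4,p7,p9,p10,p11} U26={p2,p4,p7,p8,p9,p10,p11} U34={p3,p5,p6,p7,p8,p9,p10,p11} U35={p4,p5,p7,p9,p10,p11} U36={p4,p5,p7,p8,p9,p10,p11} U45={p5,p7,p9,p10,p11} U46={p5,p7,p8,p9,p10,p11,p12} U56={p2,p4,p5,p7,p9,p10,p11}
  U123={p4,p7,p9,p11} U124={p7,p9,p11} U125={p2,p4,p7,p9,p11} U126={p2,p4,p7,p9,p11} U134={p5,p7,p9,p11} U135={p4,p5,p7,p9,p11} U136={p4,p5,p7,p9,p11} U145={p5,p7,p9,p11} U146={p5,p7,p9,p11} U156={p2,p4,p5,p7,p9,p11} U234={p7,p8,p9,p10,p11} U235={p4,p7,p9,p10,p11} U236={p4,p7,p8,p9,p10,p11} U245={p7,p9,p10,p11} U246={p7,p8,p9,p10,p11} U256={p2,p4,p7,p9,p10,p11} U345={p5,p7,p9,p10,p11} U346={p5,p7,p8,p9,p10,p11} U356={p4,p5,p7,p9,p10,p11} U456={p5,p7,p9,p10,p11}
  U1234={p7,p9,p11} U1235={p4,p7,p9,p11} U1236={p4,p7,p9,p11} U1245={p7,p9,p11} U1246={p7,p9,p11} U1256={p2,p4,p7,p9,p11} U1345={p5,p7,p9,p11} U1346={p5,p7,p9,p11} U1356={p4,p5,p7,p9,p11} U1456={p5,p7,p9,p11} U2345={p7,p9,p10,p11} U2346={p7,p8,p9,p10,p11} U2356={p4,p7,p9,p10,p11} U2456={p7,p9,p10,p11} U3456={p5,p7,p9,p10,p11}
  U12345={p7,p9,p11} U12346={p7,p9,p11} U12356={p4,p7,p9,p11} U12456={p7,p9,p11} U13456={p5,p7,p9,p11} U23456={p7,p9,p10,p11}
  U123456={p7,p9,p11}
components per intersection:
  U1: {p1} {p2,p4,p5,p7,p9,p11}
  U2: {p2,p4,p7,p9,p11} {p8,p10}
  U3: {p3,p6,p8,p10} {p4,p5,p7,p9,p11}
  U4: {p3,p6,p8,p10} {p5,p7,p9,p11} {p12}
  U5: {p2,p4,p5,p7,p9,p11} {p10}
  U6: {p2,p4,p5,p7,p9,p11} {p8,p10} {p12}
  U12: {p2,p4,p7,p9,p11}
  U13: {p4,p5,p7,p9,p11}
  U14: {p5,p7,p9,p11}
  U15: {p2,p4,p5,p7,p9,p11}
  U16: {p2,p4,p5,p7,p9,p11}
  U23: {p4,p7,p9,p11} {p8,p10}
  U24: {p7,p9,p11} {p8,p10}
  U25: {p2,p4,p7,p9,p11} {p10}
  U26: {p2,p4,p7,p9,p11} {p8,p10}
  U34: {p3,p6,p8,p10} {p5,p7,p9,p11}
  U35: {p4,p5,p7,p9,p11} {p10}
  U36: {p4,p5,p7,p9,p11} {p8,p10}
  U45: {p5,p7,p9,p11} {p10}
  U46: {p5,p7,p9,p11} {p8,p10} {p12}
  U56: {p2,p4,p5,p7,p9,p11} {p10}
  U123: {p4,p7,p9,p11}
  U124: {p7,p9,p11}
  U125: {p2,p4,p7,p9,p11}
  U126: {p2,p4,p7,p9,p11}
  U134: {p5,p7,p9,p11}
  U135: {p4,p5,p7,p9,p11}
  U136: {p4,p5,p7,p9,p11}
  U145: {p5,p7,p9,p11}
  U146: {p5,p7,p9,p11}
  U156: {p2,p4,p5,p7,p9,p11}
  U234: {p7,p9,p11} {p8,p10}
  U235: {p4,p7,p9,p11} {p10}
  U236: {p4,p7,p9,p11} {p8,p10}
  U245: {p7,p9,p11} {p10}
  U246: {p7,p9,p11} {p8,p10}
  U256: {p2,p4,p7,p9,p11} {p10}
  U345: {p5,p7,p9,p11} {p10}
  U346: {p5,p7,p9,p11} {p8,p10}
  U356: {p4,p5,p7,p9,p11} {p10}
  U456: {p5,p7,p9,p11} {p10}
  U1234: {p7,p9,p11}
  U1235: {p4,p7,p9,p11}
  U1236: {p4,p7,p9,p11}
  U1245: {p7,p9,p11}
  U1246: {p7,p9,p11}
  U1256: {p2,p4,p7,p9,p11}
  U1345: {p5,p7,p9,p11}
  U1346: {p5,p7,p9,p11}
  U1356: {p4,p5,p7,p9,p11}
  U1456: {p5,p7,p9,p11}
  U2345: {p7,p9,p11} {p10}
  U2346: {p7,p9,p11} {p8,p10}
  U2356: {p4,p7,p9,p11} {p10}
  U2456: {p7,p9,p11} {p10}
  U3456: {p5,p7,p9,p11} {p10}
  U12345: {p7,p9,p11}
  U12346: {p7,p9,p11}
  U12356: {p4,p7,p9,p11}
  U12456: {p7,p9,p11}
  U13456: {p5,p7,p9,p11}
  U23456: {p7,p9,p11} {p10}
  U123456: {p7,p9,p11}
C dims 14,26,30,20; δ0: rk 10, SNF 1^10; δ1: rk 16, SNF 1^16; δ2: rk 14, SNF 1^14
Ȟ^0 = (14 − 10) − 0 = 4, so Ȟ^0 ≅ Z^4
Ȟ^1 = (26 − 16) − 10 = 0, so Ȟ^1 ≅ 0
Ȟ^2 = (30 − 14) − 16 = 0, so Ȟ^2 ≅ 0

Ȟ^0(U;F) ≅ Z^4, Ȟ^1(U;F) ≅ 0, Ȟ^2(U;F) ≅ 0


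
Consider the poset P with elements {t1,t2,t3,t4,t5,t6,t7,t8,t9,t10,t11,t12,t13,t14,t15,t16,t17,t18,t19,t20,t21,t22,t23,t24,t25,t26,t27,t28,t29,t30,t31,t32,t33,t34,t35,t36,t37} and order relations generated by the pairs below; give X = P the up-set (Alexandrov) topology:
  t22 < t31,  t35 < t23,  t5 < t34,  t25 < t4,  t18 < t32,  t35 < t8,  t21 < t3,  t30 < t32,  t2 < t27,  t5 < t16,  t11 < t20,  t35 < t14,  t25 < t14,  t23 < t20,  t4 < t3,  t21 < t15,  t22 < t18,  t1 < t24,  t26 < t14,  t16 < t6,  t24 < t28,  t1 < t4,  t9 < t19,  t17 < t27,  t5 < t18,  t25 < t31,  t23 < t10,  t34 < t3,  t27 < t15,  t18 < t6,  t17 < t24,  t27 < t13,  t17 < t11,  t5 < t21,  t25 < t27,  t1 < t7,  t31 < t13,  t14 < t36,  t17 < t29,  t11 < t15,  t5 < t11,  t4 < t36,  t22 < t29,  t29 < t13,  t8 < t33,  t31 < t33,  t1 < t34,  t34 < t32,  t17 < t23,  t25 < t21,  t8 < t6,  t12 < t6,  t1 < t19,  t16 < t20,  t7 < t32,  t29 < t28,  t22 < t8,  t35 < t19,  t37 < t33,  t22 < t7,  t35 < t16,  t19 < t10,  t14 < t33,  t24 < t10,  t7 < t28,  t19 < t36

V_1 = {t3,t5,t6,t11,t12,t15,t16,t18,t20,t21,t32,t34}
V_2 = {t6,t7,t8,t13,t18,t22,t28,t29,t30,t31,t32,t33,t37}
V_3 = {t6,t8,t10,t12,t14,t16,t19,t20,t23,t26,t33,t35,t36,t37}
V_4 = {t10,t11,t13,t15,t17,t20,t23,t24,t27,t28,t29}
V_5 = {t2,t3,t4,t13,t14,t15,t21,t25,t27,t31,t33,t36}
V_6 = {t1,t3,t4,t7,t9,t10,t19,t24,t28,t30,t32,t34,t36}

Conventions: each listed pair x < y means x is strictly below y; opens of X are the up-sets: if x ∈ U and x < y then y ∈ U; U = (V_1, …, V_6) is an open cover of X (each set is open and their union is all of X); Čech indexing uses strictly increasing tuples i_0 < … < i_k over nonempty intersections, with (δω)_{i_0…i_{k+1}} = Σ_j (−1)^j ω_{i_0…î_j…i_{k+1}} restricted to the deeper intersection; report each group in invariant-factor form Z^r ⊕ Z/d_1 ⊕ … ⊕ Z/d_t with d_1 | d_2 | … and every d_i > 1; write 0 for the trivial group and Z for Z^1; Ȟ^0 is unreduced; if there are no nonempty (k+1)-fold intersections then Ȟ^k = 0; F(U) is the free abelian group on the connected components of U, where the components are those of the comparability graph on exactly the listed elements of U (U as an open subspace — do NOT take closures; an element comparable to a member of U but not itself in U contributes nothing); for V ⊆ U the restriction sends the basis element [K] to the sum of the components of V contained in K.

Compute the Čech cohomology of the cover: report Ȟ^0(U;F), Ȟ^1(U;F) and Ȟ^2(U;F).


nerve of the cover:
  V12={t6,t18,t32} V13={t6,t12,t16,t20} V14={t11,t15,t20} V15={t3,t15,t21} V16={t3,t32,t34} V23={t6,t8,t33,t37} V24={t13,t28,t29} V25={t13,t31,t33} V26={t7,t28,t30,t32} V34={t10,t20,t23} V35={t14,t33,t36} V36={t10,t19,t36} V45={t13,t15,t27} V46={t10,t24,t28} V56={t3,t4,t36}
  V123={t6} V126={t32} V134={t20} V145={t15} V156={t3} V235={t33} V245={t13} V246={t28} V346={t10} V356={t36}
components per intersection:
  V1: {t3,t5,t6,t11,t12,t15,t16,t18,t20,t21,t32,t34}
  V2: {t6,t7,t8,t13,t18,t22,t28,t29,t30,t31,t32,t33,t37}
  V3: {t6,t8,t10,t12,t14,t16,t19,t20,t23,t26,t33,t35,t36,t37}
  V4: {t10,t11,t13,t15,t17,t20,t23,t24,t27,t28,t29}
  V5: {t2,t3,t4,t13,t14,t15,t21,t25,t27,t31,t33,t36}
  V6: {t1,t3,t4,t7,t9,t10,t19,t24,t28,t30,t32,t34,t36}
  V12: {t6,t18,t32}
  V13: {t6,t12,t16,t20}
  V14: {t11,t15,t20}
  V15: {t3,t15,t21}
  V16: {t3,t32,t34}
  V23: {t6,t8,t33,t37}
  V24: {t13,t28,t29}
  V25: {t13,t31,t33}
  V26: {t7,t28,t30,t32}
  V34: {t10,t20,t23}
  V35: {t14,t33,t36}
  V36: {t10,t19,t36}
  V45: {t13,t15,t27}
  V46: {t10,t24,t28}
  V56: {t3,t4,t36}
  V123: {t6}
  V126: {t32}
  V134: {t20}
  V145: {t15}
  V156: {t3}
  V235: {t33}
  V245: {t13}
  V246: {t28}
  V346: {t10}
  V356: {t36}
C dims 6,15,10; δ0: rk 5, SNF 1^5; δ1: rk 10, SNF 1^9·2
Ȟ^0 = (6 − 5) − 0 = 1, so Ȟ^0 ≅ Z
Ȟ^1 = (15 − 10) − 5 = 0, so Ȟ^1 ≅ 0
Ȟ^2 = (10 − 0) − 10 = 0 plus torsion [2], so Ȟ^2 ≅ Z/2

Ȟ^0 = Z,  Ȟ^1 = 0,  Ȟ^2 = Z/2


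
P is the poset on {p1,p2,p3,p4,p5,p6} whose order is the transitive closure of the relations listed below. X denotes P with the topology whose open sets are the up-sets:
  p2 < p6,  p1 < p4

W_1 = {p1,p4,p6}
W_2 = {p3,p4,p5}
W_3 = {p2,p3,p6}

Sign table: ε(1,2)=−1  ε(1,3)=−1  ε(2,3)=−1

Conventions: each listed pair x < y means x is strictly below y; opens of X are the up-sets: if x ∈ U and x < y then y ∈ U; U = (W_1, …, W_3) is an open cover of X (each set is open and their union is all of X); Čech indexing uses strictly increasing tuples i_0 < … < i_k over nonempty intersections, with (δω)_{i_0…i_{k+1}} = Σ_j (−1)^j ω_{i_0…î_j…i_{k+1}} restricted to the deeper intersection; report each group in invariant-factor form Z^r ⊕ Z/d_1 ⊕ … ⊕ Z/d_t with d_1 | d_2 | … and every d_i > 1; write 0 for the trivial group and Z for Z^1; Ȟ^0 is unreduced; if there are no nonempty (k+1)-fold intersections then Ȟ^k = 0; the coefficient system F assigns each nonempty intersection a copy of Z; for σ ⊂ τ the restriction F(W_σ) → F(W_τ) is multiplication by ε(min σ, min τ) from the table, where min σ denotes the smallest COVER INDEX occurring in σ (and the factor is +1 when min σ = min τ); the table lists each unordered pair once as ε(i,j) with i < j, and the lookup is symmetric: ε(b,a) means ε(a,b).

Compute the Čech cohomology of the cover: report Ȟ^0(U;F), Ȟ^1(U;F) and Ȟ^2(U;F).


Ȟ^0(U;F) ≅ 0,  Ȟ^1(U;F) ≅ Z/2,  Ȟ^2(U;F) ≅ 0

nerve of the cover:
  W12={p4} W13={p6} W23={p3}
C dims 3,3; δ0: rk 3, SNF 1^2·2
Ȟ^0 = (3 − 3) − 0 = 0, so Ȟ^0 ≅ 0
Ȟ^1 = (3 − 0) − 3 = 0 plus torsion [2], so Ȟ^1 ≅ Z/2
Ȟ^2 = (0 − 0) − 0 = 0, so Ȟ^2 ≅ 0


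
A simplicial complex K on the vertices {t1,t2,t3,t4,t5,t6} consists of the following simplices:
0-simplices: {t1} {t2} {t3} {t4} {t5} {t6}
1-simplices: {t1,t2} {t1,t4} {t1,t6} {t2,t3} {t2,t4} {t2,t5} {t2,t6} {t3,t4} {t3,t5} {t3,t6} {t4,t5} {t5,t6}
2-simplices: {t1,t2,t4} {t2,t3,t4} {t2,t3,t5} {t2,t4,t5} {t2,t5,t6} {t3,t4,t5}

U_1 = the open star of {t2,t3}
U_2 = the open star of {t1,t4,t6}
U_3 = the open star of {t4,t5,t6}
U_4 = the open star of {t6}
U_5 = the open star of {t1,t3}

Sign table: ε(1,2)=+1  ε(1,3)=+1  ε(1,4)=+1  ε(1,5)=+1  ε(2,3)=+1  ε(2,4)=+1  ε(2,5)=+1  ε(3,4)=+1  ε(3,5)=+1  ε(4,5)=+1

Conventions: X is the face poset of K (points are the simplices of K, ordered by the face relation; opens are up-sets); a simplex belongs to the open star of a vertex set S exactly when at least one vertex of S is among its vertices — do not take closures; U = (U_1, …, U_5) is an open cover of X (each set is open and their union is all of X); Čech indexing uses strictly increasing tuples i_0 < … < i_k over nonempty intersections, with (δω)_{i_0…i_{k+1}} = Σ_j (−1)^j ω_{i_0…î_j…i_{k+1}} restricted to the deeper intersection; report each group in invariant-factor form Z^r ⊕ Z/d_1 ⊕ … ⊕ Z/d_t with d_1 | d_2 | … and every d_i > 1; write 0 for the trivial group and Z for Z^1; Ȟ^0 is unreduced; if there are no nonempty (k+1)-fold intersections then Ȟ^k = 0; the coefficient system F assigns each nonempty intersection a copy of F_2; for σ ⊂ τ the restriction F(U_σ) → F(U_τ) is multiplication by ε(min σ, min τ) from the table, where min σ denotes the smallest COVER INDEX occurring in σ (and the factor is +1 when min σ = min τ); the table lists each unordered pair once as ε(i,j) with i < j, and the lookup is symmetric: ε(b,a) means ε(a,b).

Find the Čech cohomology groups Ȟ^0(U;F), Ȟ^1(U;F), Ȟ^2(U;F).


cover nerve:
  U1={{t2},{t3},{t1,t2},{t2,t3},{t2,t4},{t2,t5},{t2,t6},{t3,t4},{t3,t5},{t3,t6},{t1,t2,t4},{t2,t3,t4},{t2,t3,t5},{t2,t4,t5},{t2,t5,t6},{t3,t4,t5}} U2={{t1},{t4},{t6},{t1,t2},{t1,t4},{t1,t6},{t2,t4},{t2,t6},{t3,t4},{t3,t6},{t4,t5},{t5,t6},{t1,t2,t4},{t2,t3,t4},{t2,t4,t5},{t2,t5,t6},{t3,t4,t5}} U3={{t4},{t5},{t6},{t1,t4},{t1,t6},{t2,t4},{t2,t5},{t2,t6},{t3,t4},{t3,t5},{t3,t6},{t4,t5},{t5,t6},{t1,t2,t4},{t2,t3,t4},{t2,t3,t5},{t2,t4,t5},{t2,t5,t6},{t3,t4,t5}} U4={{t6},{t1,t6},{t2,t6},{t3,t6},{t5,t6},{t2,t5,t6}} U5={{t1},{t3},{t1,t2},{t1,t4},{t1,t6},{t2,t3},{t3,t4},{t3,t5},{t3,t6},{t1,t2,t4},{t2,t3,t4},{t2,t3,t5},{t3,t4,t5}}
  U12={{t1,t2},{t2,t4},{t2,t6},{t3,t4},{t3,t6},{t1,t2,t4},{t2,t3,t4},{t2,t4,t5},{t2,t5,t6},{t3,t4,t5}} U13={{t2,t4},{t2,t5},{t2,t6},{t3,t4},{t3,t5},{t3,t6},{t1,t2,t4},{t2,t3,t4},{t2,t3,t5},{t2,t4,t5},{t2,t5,t6},{t3,t4,t5}} U14={{t2,t6},{t3,t6},{t2,t5,t6}} U15={{t3},{t1,t2},{t2,t3},{t3,t4},{t3,t5},{t3,t6},{t1,t2,t4},{t2,t3,t4},{t2,t3,t5},{t3,t4,t5}} U23={{t4},{t6},{t1,t4},{t1,t6},{t2,t4},{t2,t6},{t3,t4},{t3,t6},{t4,t5},{t5,t6},{t1,t2,t4},{t2,t3,t4},{t2,t4,t5},{t2,t5,t6},{t3,t4,t5}} U24={{t6},{t1,t6},{t2,t6},{t3,t6},{t5,t6},{t2,t5,t6}} U25={{t1},{t1,t2},{t1,t4},{t1,t6},{t3,t4},{t3,t6},{t1,t2,t4},{t2,t3,t4},{t3,t4,t5}} U34={{t6},{t1,t6},{t2,t6},{t3,t6},{t5,t6},{t2,t5,t6}} U35={{t1,t4},{t1,t6},{t3,t4},{t3,t5},{t3,t6},{t1,t2,t4},{t2,t3,t4},{t2,t3,t5},{t3,t4,t5}} U45={{t1,t6},{t3,t6}}
  U123={{t2,t4},{t2,t6},{t3,t4},{t3,t6},{t1,t2,t4},{t2,t3,t4},{t2,t4,t5},{t2,t5,t6},{t3,t4,t5}} U124={{t2,t6},{t3,t6},{t2,t5,t6}} U125={{t1,t2},{t3,t4},{t3,t6},{t1,t2,t4},{t2,t3,t4},{t3,t4,t5}} U134={{t2,t6},{t3,t6},{t2,t5,t6}} U135={{t3,t4},{t3,t5},{t3,t6},{t1,t2,t4},{t2,t3,t4},{t2,t3,t5},{t3,t4,t5}} U145={{t3,t6}} U234={{t6},{t1,t6},{t2,t6},{t3,t6},{t5,t6},{t2,t5,t6}} U235={{t1,t4},{t1,t6},{t3,t4},{t3,t6},{t1,t2,t4},{t2,t3,t4},{t3,t4,t5}} U245={{t1,t6},{t3,t6}} U345={{t1,t6},{t3,t6}}
  U1234={{t2,t6},{t3,t6},{t2,t5,t6}} U1235={{t3,t4},{t3,t6},{t1,t2,t4},{t2,t3,t4},{t3,t4,t5}} U1245={{t3,t6}} U1345={{t3,t6}} U2345={{t1,t6},{t3,t6}}
  U12345={{t3,t6}}
C dims 5,10,10,5; δ0: rk_F2 4; δ1: rk_F2 6; δ2: rk_F2 4
Ȟ^0: (5−4)−0=1 ⇒ Z/2
Ȟ^1: (10−6)−4=0 ⇒ 0
Ȟ^2: (10−4)−6=0 ⇒ 0

Ȟ^0 ≅ Z/2; Ȟ^1 ≅ 0; Ȟ^2 ≅ 0


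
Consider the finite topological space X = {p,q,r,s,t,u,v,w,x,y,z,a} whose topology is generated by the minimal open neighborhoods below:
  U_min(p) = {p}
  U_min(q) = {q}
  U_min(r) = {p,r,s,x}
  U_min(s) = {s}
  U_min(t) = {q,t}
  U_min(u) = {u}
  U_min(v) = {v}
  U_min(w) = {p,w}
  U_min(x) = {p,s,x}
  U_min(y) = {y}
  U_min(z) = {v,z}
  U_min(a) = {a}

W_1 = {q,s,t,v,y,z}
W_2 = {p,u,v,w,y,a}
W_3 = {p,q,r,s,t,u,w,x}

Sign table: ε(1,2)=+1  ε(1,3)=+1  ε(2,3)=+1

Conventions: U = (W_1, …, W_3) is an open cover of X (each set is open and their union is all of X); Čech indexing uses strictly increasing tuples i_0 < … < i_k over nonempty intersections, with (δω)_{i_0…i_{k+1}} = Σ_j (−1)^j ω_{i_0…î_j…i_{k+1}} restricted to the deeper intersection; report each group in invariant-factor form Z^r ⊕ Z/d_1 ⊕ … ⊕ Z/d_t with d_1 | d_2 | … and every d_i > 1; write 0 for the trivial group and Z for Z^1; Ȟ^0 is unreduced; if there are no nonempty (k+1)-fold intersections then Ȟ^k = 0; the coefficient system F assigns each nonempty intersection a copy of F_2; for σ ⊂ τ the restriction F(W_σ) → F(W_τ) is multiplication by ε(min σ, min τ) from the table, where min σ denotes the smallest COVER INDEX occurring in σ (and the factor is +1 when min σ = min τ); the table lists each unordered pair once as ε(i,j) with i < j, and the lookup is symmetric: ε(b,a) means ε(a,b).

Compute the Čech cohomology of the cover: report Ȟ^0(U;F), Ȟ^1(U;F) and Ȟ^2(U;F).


Ȟ^0 = Z/2,  Ȟ^1 = Z/2,  Ȟ^2 = 0

cover nerve:
  W12={v,y} W13={q,s,t} W23={p,u,w}
C dims 3,3; δ0: rk_F2 2
Ȟ^0: (3−2)−0=1 ⇒ Z/2
Ȟ^1: (3−0)−2=1 ⇒ Z/2
Ȟ^2: (0−0)−0=0 ⇒ 0
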